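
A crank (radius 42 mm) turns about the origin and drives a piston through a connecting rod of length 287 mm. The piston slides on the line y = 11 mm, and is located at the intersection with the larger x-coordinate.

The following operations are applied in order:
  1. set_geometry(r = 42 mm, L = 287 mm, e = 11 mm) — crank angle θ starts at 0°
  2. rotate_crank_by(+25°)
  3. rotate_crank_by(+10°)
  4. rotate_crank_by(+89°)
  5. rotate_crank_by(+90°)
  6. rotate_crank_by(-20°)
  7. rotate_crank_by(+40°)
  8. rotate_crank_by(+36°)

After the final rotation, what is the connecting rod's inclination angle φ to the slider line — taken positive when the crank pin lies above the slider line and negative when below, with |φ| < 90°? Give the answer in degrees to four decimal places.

-10.6418

set_geometry: r = 42 mm, L = 287 mm, e = 11 mm; θ ← 0°
rotate_crank_by(+25°): θ ← 0° +25° = 25°
rotate_crank_by(+10°): θ ← 25° +10° = 35°
rotate_crank_by(+89°): θ ← 35° +89° = 124°
rotate_crank_by(+90°): θ ← 124° +90° = 214°
rotate_crank_by(-20°): θ ← 214° -20° = 194°
rotate_crank_by(+40°): θ ← 194° +40° = 234°
rotate_crank_by(+36°): θ ← 234° +36° = 270°
crank pin P = (r cos θ, r sin θ) = (-0.000000, -42.000000)
h = r sin θ − e = -42.000000 − 11 = -53.000000
sin φ = h / L = -53.000000 / 287 = -0.18466899
φ = arcsin(-0.18466899) = -10.641834°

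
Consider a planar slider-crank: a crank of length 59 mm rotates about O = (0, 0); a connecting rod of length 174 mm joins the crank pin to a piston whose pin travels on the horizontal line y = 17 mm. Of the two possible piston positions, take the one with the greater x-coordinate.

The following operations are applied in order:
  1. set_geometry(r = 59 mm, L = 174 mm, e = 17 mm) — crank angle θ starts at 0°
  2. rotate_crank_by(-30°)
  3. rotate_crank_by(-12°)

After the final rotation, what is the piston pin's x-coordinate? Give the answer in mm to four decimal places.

set_geometry: r = 59 mm, L = 174 mm, e = 17 mm; θ ← 0°
rotate_crank_by(-30°): θ ← 0° -30° = -30°
rotate_crank_by(-12°): θ ← -30° -12° = -42°
crank pin P = (r cos θ, r sin θ) = (43.845545, -39.478706)
h = r sin θ − e = -39.478706 − 17 = -56.478706
x = r cos θ + √(L² − h²) = 43.845545 + √(30276.0 − 3189.8442) = 43.845545 + 164.578722 = 208.424267

208.4243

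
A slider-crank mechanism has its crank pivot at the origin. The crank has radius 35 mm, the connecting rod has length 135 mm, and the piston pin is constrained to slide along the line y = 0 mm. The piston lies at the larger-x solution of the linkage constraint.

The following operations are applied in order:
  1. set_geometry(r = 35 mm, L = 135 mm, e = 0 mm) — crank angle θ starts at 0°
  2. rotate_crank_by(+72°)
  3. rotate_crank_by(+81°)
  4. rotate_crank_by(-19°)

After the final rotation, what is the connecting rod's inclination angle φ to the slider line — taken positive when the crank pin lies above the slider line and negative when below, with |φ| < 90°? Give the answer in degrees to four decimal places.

set_geometry: r = 35 mm, L = 135 mm, e = 0 mm; θ ← 0°
rotate_crank_by(+72°): θ ← 0° +72° = 72°
rotate_crank_by(+81°): θ ← 72° +81° = 153°
rotate_crank_by(-19°): θ ← 153° -19° = 134°
crank pin P = (r cos θ, r sin θ) = (-24.313043, 25.176893)
h = r sin θ − e = 25.176893 − 0 = 25.176893
sin φ = h / L = 25.176893 / 135 = 0.18649550
φ = arcsin(0.18649550) = 10.748336°

10.7483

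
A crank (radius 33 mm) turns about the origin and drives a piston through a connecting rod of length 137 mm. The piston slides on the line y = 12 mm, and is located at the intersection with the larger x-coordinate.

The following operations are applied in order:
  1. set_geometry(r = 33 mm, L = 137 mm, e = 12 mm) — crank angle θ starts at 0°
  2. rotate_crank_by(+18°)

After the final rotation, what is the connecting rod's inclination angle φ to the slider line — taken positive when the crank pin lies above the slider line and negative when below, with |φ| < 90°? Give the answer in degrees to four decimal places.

-0.7538

set_geometry: r = 33 mm, L = 137 mm, e = 12 mm; θ ← 0°
rotate_crank_by(+18°): θ ← 0° +18° = 18°
crank pin P = (r cos θ, r sin θ) = (31.384865, 10.197561)
h = r sin θ − e = 10.197561 − 12 = -1.802439
sin φ = h / L = -1.802439 / 137 = -0.01315649
φ = arcsin(-0.01315649) = -0.753833°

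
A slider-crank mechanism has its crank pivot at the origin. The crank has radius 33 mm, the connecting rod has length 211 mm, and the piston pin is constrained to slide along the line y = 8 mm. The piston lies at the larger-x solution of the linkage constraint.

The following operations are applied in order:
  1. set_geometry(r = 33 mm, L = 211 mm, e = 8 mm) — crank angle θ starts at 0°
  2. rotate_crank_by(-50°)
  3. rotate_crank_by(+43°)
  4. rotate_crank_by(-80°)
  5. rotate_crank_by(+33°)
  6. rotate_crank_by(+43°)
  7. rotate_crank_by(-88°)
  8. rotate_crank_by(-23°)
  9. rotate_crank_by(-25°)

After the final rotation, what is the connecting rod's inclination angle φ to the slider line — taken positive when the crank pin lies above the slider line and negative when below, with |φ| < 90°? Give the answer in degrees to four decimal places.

set_geometry: r = 33 mm, L = 211 mm, e = 8 mm; θ ← 0°
rotate_crank_by(-50°): θ ← 0° -50° = -50°
rotate_crank_by(+43°): θ ← -50° +43° = -7°
rotate_crank_by(-80°): θ ← -7° -80° = -87°
rotate_crank_by(+33°): θ ← -87° +33° = -54°
rotate_crank_by(+43°): θ ← -54° +43° = -11°
rotate_crank_by(-88°): θ ← -11° -88° = -99°
rotate_crank_by(-23°): θ ← -99° -23° = -122°
rotate_crank_by(-25°): θ ← -122° -25° = -147°
crank pin P = (r cos θ, r sin θ) = (-27.676129, -17.973088)
h = r sin θ − e = -17.973088 − 8 = -25.973088
sin φ = h / L = -25.973088 / 211 = -0.12309520
φ = arcsin(-0.12309520) = -7.070770°

-7.0708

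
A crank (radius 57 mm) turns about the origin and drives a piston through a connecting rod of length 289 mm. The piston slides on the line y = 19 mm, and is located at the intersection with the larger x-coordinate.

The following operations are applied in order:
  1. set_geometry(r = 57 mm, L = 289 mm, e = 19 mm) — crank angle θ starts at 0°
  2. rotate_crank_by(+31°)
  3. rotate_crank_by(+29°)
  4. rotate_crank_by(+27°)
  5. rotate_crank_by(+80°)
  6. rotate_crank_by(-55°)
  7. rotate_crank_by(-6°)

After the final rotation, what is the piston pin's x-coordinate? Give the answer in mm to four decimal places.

271.0637

set_geometry: r = 57 mm, L = 289 mm, e = 19 mm; θ ← 0°
rotate_crank_by(+31°): θ ← 0° +31° = 31°
rotate_crank_by(+29°): θ ← 31° +29° = 60°
rotate_crank_by(+27°): θ ← 60° +27° = 87°
rotate_crank_by(+80°): θ ← 87° +80° = 167°
rotate_crank_by(-55°): θ ← 167° -55° = 112°
rotate_crank_by(-6°): θ ← 112° -6° = 106°
crank pin P = (r cos θ, r sin θ) = (-15.711329, 54.791917)
h = r sin θ − e = 54.791917 − 19 = 35.791917
x = r cos θ + √(L² − h²) = -15.711329 + √(83521.0 − 1281.0613) = -15.711329 + 286.775066 = 271.063737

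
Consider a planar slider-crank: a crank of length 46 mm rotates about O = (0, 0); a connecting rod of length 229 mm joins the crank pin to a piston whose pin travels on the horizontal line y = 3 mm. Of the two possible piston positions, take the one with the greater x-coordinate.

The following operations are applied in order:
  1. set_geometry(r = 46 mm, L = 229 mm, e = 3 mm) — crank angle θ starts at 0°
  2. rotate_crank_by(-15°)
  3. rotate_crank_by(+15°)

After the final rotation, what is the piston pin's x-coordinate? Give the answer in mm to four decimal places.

274.9803

set_geometry: r = 46 mm, L = 229 mm, e = 3 mm; θ ← 0°
rotate_crank_by(-15°): θ ← 0° -15° = -15°
rotate_crank_by(+15°): θ ← -15° +15° = 0°
crank pin P = (r cos θ, r sin θ) = (46.000000, 0.000000)
h = r sin θ − e = 0.000000 − 3 = -3.000000
x = r cos θ + √(L² − h²) = 46.000000 + √(52441.0 − 9.0000) = 46.000000 + 228.980349 = 274.980349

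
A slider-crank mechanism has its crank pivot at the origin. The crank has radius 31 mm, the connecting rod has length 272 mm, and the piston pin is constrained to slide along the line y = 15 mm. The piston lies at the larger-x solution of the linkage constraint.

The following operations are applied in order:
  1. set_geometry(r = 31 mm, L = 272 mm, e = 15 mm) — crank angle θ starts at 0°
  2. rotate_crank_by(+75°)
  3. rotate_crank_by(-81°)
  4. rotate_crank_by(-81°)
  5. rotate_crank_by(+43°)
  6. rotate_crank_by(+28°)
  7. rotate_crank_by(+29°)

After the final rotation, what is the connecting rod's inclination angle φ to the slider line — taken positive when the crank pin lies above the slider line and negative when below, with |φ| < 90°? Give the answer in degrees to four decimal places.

set_geometry: r = 31 mm, L = 272 mm, e = 15 mm; θ ← 0°
rotate_crank_by(+75°): θ ← 0° +75° = 75°
rotate_crank_by(-81°): θ ← 75° -81° = -6°
rotate_crank_by(-81°): θ ← -6° -81° = -87°
rotate_crank_by(+43°): θ ← -87° +43° = -44°
rotate_crank_by(+28°): θ ← -44° +28° = -16°
rotate_crank_by(+29°): θ ← -16° +29° = 13°
crank pin P = (r cos θ, r sin θ) = (30.205472, 6.973483)
h = r sin θ − e = 6.973483 − 15 = -8.026517
sin φ = h / L = -8.026517 / 272 = -0.02950925
φ = arcsin(-0.02950925) = -1.691001°

-1.6910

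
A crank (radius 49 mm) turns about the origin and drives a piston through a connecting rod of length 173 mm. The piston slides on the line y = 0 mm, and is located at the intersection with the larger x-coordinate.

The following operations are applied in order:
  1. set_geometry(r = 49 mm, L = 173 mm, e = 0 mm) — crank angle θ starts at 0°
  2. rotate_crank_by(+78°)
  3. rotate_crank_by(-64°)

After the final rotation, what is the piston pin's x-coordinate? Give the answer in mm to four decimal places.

set_geometry: r = 49 mm, L = 173 mm, e = 0 mm; θ ← 0°
rotate_crank_by(+78°): θ ← 0° +78° = 78°
rotate_crank_by(-64°): θ ← 78° -64° = 14°
crank pin P = (r cos θ, r sin θ) = (47.544491, 11.854173)
h = r sin θ − e = 11.854173 − 0 = 11.854173
x = r cos θ + √(L² − h²) = 47.544491 + √(29929.0 − 140.5214) = 47.544491 + 172.593391 = 220.137881

220.1379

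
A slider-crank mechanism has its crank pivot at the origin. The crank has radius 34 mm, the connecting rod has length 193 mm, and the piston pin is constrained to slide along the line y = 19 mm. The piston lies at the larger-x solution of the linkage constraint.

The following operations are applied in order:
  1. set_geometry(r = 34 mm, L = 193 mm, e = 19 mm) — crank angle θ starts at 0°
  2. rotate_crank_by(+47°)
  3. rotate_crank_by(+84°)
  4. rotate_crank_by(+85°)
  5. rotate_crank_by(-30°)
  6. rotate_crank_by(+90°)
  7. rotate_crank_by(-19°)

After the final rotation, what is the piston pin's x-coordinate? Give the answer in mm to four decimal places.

set_geometry: r = 34 mm, L = 193 mm, e = 19 mm; θ ← 0°
rotate_crank_by(+47°): θ ← 0° +47° = 47°
rotate_crank_by(+84°): θ ← 47° +84° = 131°
rotate_crank_by(+85°): θ ← 131° +85° = 216°
rotate_crank_by(-30°): θ ← 216° -30° = 186°
rotate_crank_by(+90°): θ ← 186° +90° = 276°
rotate_crank_by(-19°): θ ← 276° -19° = 257°
crank pin P = (r cos θ, r sin θ) = (-7.648336, -33.128582)
h = r sin θ − e = -33.128582 − 19 = -52.128582
x = r cos θ + √(L² − h²) = -7.648336 + √(37249.0 − 2717.3891) = -7.648336 + 185.826830 = 178.178495

178.1785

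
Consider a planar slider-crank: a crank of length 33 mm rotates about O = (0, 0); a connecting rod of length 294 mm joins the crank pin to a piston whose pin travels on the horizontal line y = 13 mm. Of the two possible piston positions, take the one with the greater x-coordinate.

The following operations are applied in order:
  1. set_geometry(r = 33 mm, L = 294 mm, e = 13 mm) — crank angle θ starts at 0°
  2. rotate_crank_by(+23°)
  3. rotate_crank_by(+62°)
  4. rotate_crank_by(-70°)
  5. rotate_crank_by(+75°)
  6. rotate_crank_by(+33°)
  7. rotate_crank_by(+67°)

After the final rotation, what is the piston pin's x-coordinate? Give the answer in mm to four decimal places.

set_geometry: r = 33 mm, L = 294 mm, e = 13 mm; θ ← 0°
rotate_crank_by(+23°): θ ← 0° +23° = 23°
rotate_crank_by(+62°): θ ← 23° +62° = 85°
rotate_crank_by(-70°): θ ← 85° -70° = 15°
rotate_crank_by(+75°): θ ← 15° +75° = 90°
rotate_crank_by(+33°): θ ← 90° +33° = 123°
rotate_crank_by(+67°): θ ← 123° +67° = 190°
crank pin P = (r cos θ, r sin θ) = (-32.498656, -5.730390)
h = r sin θ − e = -5.730390 − 13 = -18.730390
x = r cos θ + √(L² − h²) = -32.498656 + √(86436.0 − 350.8275) = -32.498656 + 293.402748 = 260.904092

260.9041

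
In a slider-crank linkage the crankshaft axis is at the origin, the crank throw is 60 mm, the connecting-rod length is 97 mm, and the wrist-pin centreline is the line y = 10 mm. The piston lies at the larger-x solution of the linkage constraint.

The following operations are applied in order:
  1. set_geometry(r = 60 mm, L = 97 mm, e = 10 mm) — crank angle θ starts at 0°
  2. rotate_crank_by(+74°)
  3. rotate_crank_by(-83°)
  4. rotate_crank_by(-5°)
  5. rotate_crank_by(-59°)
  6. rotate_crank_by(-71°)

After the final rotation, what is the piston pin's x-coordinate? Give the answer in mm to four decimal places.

37.2488

set_geometry: r = 60 mm, L = 97 mm, e = 10 mm; θ ← 0°
rotate_crank_by(+74°): θ ← 0° +74° = 74°
rotate_crank_by(-83°): θ ← 74° -83° = -9°
rotate_crank_by(-5°): θ ← -9° -5° = -14°
rotate_crank_by(-59°): θ ← -14° -59° = -73°
rotate_crank_by(-71°): θ ← -73° -71° = -144°
crank pin P = (r cos θ, r sin θ) = (-48.541020, -35.267115)
h = r sin θ − e = -35.267115 − 10 = -45.267115
x = r cos θ + √(L² − h²) = -48.541020 + √(9409.0 − 2049.1117) = -48.541020 + 85.789791 = 37.248772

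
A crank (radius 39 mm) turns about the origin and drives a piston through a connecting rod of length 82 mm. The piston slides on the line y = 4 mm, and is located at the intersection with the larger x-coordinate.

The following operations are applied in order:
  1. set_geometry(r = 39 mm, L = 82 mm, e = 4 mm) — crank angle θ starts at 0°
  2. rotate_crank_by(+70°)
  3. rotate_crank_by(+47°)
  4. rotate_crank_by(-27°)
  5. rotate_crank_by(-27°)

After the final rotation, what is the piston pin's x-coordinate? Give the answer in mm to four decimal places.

set_geometry: r = 39 mm, L = 82 mm, e = 4 mm; θ ← 0°
rotate_crank_by(+70°): θ ← 0° +70° = 70°
rotate_crank_by(+47°): θ ← 70° +47° = 117°
rotate_crank_by(-27°): θ ← 117° -27° = 90°
rotate_crank_by(-27°): θ ← 90° -27° = 63°
crank pin P = (r cos θ, r sin θ) = (17.705629, 34.749254)
h = r sin θ − e = 34.749254 − 4 = 30.749254
x = r cos θ + √(L² − h²) = 17.705629 + √(6724.0 − 945.5166) = 17.705629 + 76.016336 = 93.721966

93.7220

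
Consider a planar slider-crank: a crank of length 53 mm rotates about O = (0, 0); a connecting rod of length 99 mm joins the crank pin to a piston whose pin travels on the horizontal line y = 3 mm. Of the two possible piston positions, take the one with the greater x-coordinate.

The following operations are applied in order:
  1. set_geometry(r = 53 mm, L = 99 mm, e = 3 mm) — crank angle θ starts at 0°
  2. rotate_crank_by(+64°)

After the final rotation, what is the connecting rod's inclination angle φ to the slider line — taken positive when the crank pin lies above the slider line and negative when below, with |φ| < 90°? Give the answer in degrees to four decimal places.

26.7995

set_geometry: r = 53 mm, L = 99 mm, e = 3 mm; θ ← 0°
rotate_crank_by(+64°): θ ← 0° +64° = 64°
crank pin P = (r cos θ, r sin θ) = (23.233671, 47.636084)
h = r sin θ − e = 47.636084 − 3 = 44.636084
sin φ = h / L = 44.636084 / 99 = 0.45086954
φ = arcsin(0.45086954) = 26.799486°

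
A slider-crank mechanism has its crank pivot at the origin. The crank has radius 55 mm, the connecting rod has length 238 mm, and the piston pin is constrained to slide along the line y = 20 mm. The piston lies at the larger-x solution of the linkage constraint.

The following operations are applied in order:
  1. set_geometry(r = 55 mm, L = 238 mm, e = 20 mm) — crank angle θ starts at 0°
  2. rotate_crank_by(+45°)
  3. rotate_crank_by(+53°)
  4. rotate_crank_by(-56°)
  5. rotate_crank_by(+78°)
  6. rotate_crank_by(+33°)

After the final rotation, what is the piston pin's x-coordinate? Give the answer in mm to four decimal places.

188.9428

set_geometry: r = 55 mm, L = 238 mm, e = 20 mm; θ ← 0°
rotate_crank_by(+45°): θ ← 0° +45° = 45°
rotate_crank_by(+53°): θ ← 45° +53° = 98°
rotate_crank_by(-56°): θ ← 98° -56° = 42°
rotate_crank_by(+78°): θ ← 42° +78° = 120°
rotate_crank_by(+33°): θ ← 120° +33° = 153°
crank pin P = (r cos θ, r sin θ) = (-49.005359, 24.969477)
h = r sin θ − e = 24.969477 − 20 = 4.969477
x = r cos θ + √(L² − h²) = -49.005359 + √(56644.0 − 24.6957) = -49.005359 + 237.948113 = 188.942754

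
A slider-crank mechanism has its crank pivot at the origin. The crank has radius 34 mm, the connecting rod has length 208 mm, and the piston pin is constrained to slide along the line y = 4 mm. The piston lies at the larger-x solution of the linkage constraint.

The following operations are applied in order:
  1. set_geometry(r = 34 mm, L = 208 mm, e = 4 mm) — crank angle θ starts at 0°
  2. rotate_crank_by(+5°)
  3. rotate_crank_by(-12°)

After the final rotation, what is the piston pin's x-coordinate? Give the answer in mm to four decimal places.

set_geometry: r = 34 mm, L = 208 mm, e = 4 mm; θ ← 0°
rotate_crank_by(+5°): θ ← 0° +5° = 5°
rotate_crank_by(-12°): θ ← 5° -12° = -7°
crank pin P = (r cos θ, r sin θ) = (33.746569, -4.143558)
h = r sin θ − e = -4.143558 − 4 = -8.143558
x = r cos θ + √(L² − h²) = 33.746569 + √(43264.0 − 66.3175) = 33.746569 + 207.840522 = 241.587091

241.5871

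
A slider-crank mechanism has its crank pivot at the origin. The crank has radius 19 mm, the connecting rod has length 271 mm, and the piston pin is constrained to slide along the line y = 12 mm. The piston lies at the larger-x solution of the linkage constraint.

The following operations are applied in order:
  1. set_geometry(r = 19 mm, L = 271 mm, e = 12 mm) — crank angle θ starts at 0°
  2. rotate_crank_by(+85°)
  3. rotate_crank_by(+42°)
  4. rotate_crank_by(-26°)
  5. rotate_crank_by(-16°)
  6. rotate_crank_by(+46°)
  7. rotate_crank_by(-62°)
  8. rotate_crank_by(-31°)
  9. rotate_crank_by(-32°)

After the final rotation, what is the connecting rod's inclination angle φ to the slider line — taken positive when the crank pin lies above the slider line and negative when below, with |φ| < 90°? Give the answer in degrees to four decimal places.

-2.1177

set_geometry: r = 19 mm, L = 271 mm, e = 12 mm; θ ← 0°
rotate_crank_by(+85°): θ ← 0° +85° = 85°
rotate_crank_by(+42°): θ ← 85° +42° = 127°
rotate_crank_by(-26°): θ ← 127° -26° = 101°
rotate_crank_by(-16°): θ ← 101° -16° = 85°
rotate_crank_by(+46°): θ ← 85° +46° = 131°
rotate_crank_by(-62°): θ ← 131° -62° = 69°
rotate_crank_by(-31°): θ ← 69° -31° = 38°
rotate_crank_by(-32°): θ ← 38° -32° = 6°
crank pin P = (r cos θ, r sin θ) = (18.895916, 1.986041)
h = r sin θ − e = 1.986041 − 12 = -10.013959
sin φ = h / L = -10.013959 / 271 = -0.03695188
φ = arcsin(-0.03695188) = -2.117669°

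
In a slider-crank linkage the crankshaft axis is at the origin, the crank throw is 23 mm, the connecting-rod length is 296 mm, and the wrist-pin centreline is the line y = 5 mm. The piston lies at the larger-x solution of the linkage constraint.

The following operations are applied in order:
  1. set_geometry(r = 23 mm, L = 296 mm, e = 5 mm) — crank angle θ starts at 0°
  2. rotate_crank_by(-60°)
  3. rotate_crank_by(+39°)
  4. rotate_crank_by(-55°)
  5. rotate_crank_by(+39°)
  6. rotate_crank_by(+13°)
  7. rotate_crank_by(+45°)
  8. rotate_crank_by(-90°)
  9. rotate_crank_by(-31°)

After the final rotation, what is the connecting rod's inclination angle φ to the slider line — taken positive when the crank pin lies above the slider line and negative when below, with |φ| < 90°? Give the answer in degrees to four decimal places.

set_geometry: r = 23 mm, L = 296 mm, e = 5 mm; θ ← 0°
rotate_crank_by(-60°): θ ← 0° -60° = -60°
rotate_crank_by(+39°): θ ← -60° +39° = -21°
rotate_crank_by(-55°): θ ← -21° -55° = -76°
rotate_crank_by(+39°): θ ← -76° +39° = -37°
rotate_crank_by(+13°): θ ← -37° +13° = -24°
rotate_crank_by(+45°): θ ← -24° +45° = 21°
rotate_crank_by(-90°): θ ← 21° -90° = -69°
rotate_crank_by(-31°): θ ← -69° -31° = -100°
crank pin P = (r cos θ, r sin θ) = (-3.993908, -22.650578)
h = r sin θ − e = -22.650578 − 5 = -27.650578
sin φ = h / L = -27.650578 / 296 = -0.09341412
φ = arcsin(-0.09341412) = -5.360049°

-5.3600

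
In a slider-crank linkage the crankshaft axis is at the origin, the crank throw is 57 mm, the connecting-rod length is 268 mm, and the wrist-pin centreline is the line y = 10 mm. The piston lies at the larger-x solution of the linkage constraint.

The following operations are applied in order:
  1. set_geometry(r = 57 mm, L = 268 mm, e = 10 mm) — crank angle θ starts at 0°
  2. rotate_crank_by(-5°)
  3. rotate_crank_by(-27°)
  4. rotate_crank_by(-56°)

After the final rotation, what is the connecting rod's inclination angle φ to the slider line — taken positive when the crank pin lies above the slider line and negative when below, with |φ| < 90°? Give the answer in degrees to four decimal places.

set_geometry: r = 57 mm, L = 268 mm, e = 10 mm; θ ← 0°
rotate_crank_by(-5°): θ ← 0° -5° = -5°
rotate_crank_by(-27°): θ ← -5° -27° = -32°
rotate_crank_by(-56°): θ ← -32° -56° = -88°
crank pin P = (r cos θ, r sin θ) = (1.989271, -56.965277)
h = r sin θ − e = -56.965277 − 10 = -66.965277
sin φ = h / L = -66.965277 / 268 = -0.24987044
φ = arcsin(-0.24987044) = -14.469845°

-14.4698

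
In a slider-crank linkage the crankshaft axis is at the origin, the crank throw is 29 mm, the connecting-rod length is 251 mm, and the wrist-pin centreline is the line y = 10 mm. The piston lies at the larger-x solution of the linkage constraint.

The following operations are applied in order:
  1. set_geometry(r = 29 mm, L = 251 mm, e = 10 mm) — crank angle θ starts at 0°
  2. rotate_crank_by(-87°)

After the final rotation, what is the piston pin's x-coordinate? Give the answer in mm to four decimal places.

set_geometry: r = 29 mm, L = 251 mm, e = 10 mm; θ ← 0°
rotate_crank_by(-87°): θ ← 0° -87° = -87°
crank pin P = (r cos θ, r sin θ) = (1.517743, -28.960257)
h = r sin θ − e = -28.960257 − 10 = -38.960257
x = r cos θ + √(L² − h²) = 1.517743 + √(63001.0 − 1517.9016) = 1.517743 + 247.957856 = 249.475599

249.4756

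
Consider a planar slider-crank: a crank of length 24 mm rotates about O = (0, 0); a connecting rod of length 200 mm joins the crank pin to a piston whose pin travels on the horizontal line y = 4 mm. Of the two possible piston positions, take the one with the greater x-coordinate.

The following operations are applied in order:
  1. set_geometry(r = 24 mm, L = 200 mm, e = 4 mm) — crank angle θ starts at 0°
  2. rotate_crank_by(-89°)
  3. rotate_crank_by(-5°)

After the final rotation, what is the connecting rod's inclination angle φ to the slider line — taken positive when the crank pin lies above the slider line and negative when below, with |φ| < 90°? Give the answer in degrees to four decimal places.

set_geometry: r = 24 mm, L = 200 mm, e = 4 mm; θ ← 0°
rotate_crank_by(-89°): θ ← 0° -89° = -89°
rotate_crank_by(-5°): θ ← -89° -5° = -94°
crank pin P = (r cos θ, r sin θ) = (-1.674155, -23.941537)
h = r sin θ − e = -23.941537 − 4 = -27.941537
sin φ = h / L = -27.941537 / 200 = -0.13970769
φ = arcsin(-0.13970769) = -8.030932°

-8.0309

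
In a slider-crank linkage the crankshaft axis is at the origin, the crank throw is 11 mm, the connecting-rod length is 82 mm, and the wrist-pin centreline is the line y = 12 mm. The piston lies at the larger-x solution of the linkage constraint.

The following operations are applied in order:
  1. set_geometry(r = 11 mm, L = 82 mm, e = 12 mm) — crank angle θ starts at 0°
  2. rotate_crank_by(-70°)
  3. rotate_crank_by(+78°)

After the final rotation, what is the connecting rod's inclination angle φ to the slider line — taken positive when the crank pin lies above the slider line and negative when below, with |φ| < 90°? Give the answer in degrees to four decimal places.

-7.3351

set_geometry: r = 11 mm, L = 82 mm, e = 12 mm; θ ← 0°
rotate_crank_by(-70°): θ ← 0° -70° = -70°
rotate_crank_by(+78°): θ ← -70° +78° = 8°
crank pin P = (r cos θ, r sin θ) = (10.892949, 1.530904)
h = r sin θ − e = 1.530904 − 12 = -10.469096
sin φ = h / L = -10.469096 / 82 = -0.12767190
φ = arcsin(-0.12767190) = -7.335081°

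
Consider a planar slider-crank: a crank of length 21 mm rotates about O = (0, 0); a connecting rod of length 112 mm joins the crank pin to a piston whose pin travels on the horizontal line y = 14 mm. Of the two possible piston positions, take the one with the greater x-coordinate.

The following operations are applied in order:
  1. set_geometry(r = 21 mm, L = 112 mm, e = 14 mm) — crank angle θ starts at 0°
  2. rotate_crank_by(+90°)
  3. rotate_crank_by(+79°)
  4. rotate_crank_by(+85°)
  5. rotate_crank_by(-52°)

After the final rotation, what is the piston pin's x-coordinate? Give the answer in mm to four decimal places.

set_geometry: r = 21 mm, L = 112 mm, e = 14 mm; θ ← 0°
rotate_crank_by(+90°): θ ← 0° +90° = 90°
rotate_crank_by(+79°): θ ← 90° +79° = 169°
rotate_crank_by(+85°): θ ← 169° +85° = 254°
rotate_crank_by(-52°): θ ← 254° -52° = 202°
crank pin P = (r cos θ, r sin θ) = (-19.470861, -7.866738)
h = r sin θ − e = -7.866738 − 14 = -21.866738
x = r cos θ + √(L² − h²) = -19.470861 + √(12544.0 − 478.1543) = -19.470861 + 109.844644 = 90.373783

90.3738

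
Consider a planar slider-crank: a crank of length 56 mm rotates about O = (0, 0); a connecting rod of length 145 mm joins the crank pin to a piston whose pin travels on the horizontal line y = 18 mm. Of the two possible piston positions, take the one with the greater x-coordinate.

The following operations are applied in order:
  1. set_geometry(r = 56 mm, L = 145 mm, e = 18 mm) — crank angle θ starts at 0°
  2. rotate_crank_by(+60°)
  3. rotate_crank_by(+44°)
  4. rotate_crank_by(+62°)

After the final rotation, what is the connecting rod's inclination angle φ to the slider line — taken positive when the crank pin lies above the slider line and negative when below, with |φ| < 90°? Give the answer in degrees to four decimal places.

set_geometry: r = 56 mm, L = 145 mm, e = 18 mm; θ ← 0°
rotate_crank_by(+60°): θ ← 0° +60° = 60°
rotate_crank_by(+44°): θ ← 60° +44° = 104°
rotate_crank_by(+62°): θ ← 104° +62° = 166°
crank pin P = (r cos θ, r sin θ) = (-54.336561, 13.547626)
h = r sin θ − e = 13.547626 − 18 = -4.452374
sin φ = h / L = -4.452374 / 145 = -0.03070603
φ = arcsin(-0.03070603) = -1.759602°

-1.7596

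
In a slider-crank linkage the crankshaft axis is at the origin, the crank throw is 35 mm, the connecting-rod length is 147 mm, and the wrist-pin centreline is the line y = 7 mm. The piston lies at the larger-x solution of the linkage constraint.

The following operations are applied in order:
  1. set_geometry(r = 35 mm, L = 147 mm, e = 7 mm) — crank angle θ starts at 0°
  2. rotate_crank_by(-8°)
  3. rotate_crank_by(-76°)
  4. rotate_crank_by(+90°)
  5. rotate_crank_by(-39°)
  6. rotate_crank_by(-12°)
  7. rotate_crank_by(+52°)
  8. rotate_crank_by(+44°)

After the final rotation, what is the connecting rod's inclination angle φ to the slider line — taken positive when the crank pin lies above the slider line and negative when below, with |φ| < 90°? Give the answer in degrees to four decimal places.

set_geometry: r = 35 mm, L = 147 mm, e = 7 mm; θ ← 0°
rotate_crank_by(-8°): θ ← 0° -8° = -8°
rotate_crank_by(-76°): θ ← -8° -76° = -84°
rotate_crank_by(+90°): θ ← -84° +90° = 6°
rotate_crank_by(-39°): θ ← 6° -39° = -33°
rotate_crank_by(-12°): θ ← -33° -12° = -45°
rotate_crank_by(+52°): θ ← -45° +52° = 7°
rotate_crank_by(+44°): θ ← 7° +44° = 51°
crank pin P = (r cos θ, r sin θ) = (22.026214, 27.200109)
h = r sin θ − e = 27.200109 − 7 = 20.200109
sin φ = h / L = 20.200109 / 147 = 0.13741571
φ = arcsin(0.13741571) = 7.898332°

7.8983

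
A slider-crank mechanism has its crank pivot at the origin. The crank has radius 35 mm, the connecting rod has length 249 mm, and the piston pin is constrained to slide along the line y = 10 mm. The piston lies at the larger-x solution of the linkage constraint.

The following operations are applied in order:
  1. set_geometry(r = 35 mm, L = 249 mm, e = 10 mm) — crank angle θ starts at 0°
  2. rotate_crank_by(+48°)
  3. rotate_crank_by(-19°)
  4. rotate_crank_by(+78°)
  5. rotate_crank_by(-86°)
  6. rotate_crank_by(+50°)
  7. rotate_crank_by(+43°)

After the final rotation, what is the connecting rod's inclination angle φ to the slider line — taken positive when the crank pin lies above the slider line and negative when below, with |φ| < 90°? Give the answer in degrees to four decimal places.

5.0629

set_geometry: r = 35 mm, L = 249 mm, e = 10 mm; θ ← 0°
rotate_crank_by(+48°): θ ← 0° +48° = 48°
rotate_crank_by(-19°): θ ← 48° -19° = 29°
rotate_crank_by(+78°): θ ← 29° +78° = 107°
rotate_crank_by(-86°): θ ← 107° -86° = 21°
rotate_crank_by(+50°): θ ← 21° +50° = 71°
rotate_crank_by(+43°): θ ← 71° +43° = 114°
crank pin P = (r cos θ, r sin θ) = (-14.235783, 31.974091)
h = r sin θ − e = 31.974091 − 10 = 21.974091
sin φ = h / L = 21.974091 / 249 = 0.08824936
φ = arcsin(0.08824936) = 5.062902°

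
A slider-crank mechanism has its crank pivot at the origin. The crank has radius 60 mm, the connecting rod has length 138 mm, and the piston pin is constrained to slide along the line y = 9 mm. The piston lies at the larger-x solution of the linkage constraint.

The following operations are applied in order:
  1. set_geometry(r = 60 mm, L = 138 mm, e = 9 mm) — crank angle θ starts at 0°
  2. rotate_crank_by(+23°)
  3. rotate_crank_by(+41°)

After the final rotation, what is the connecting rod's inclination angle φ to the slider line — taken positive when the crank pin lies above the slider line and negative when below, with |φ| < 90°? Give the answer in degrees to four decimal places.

18.9997

set_geometry: r = 60 mm, L = 138 mm, e = 9 mm; θ ← 0°
rotate_crank_by(+23°): θ ← 0° +23° = 23°
rotate_crank_by(+41°): θ ← 23° +41° = 64°
crank pin P = (r cos θ, r sin θ) = (26.302269, 53.927643)
h = r sin θ − e = 53.927643 − 9 = 44.927643
sin φ = h / L = 44.927643 / 138 = 0.32556263
φ = arcsin(0.32556263) = 18.999665°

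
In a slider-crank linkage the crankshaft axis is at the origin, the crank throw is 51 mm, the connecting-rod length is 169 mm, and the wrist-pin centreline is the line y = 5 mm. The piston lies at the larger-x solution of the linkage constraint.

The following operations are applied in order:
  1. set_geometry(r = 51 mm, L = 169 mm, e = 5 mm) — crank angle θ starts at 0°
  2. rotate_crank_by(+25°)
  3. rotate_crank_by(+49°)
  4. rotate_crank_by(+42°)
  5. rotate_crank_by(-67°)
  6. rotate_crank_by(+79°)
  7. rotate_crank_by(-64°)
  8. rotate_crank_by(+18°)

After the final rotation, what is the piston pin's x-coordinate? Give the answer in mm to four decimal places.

set_geometry: r = 51 mm, L = 169 mm, e = 5 mm; θ ← 0°
rotate_crank_by(+25°): θ ← 0° +25° = 25°
rotate_crank_by(+49°): θ ← 25° +49° = 74°
rotate_crank_by(+42°): θ ← 74° +42° = 116°
rotate_crank_by(-67°): θ ← 116° -67° = 49°
rotate_crank_by(+79°): θ ← 49° +79° = 128°
rotate_crank_by(-64°): θ ← 128° -64° = 64°
rotate_crank_by(+18°): θ ← 64° +18° = 82°
crank pin P = (r cos θ, r sin θ) = (7.097828, 50.503672)
h = r sin θ − e = 50.503672 − 5 = 45.503672
x = r cos θ + √(L² − h²) = 7.097828 + √(28561.0 − 2070.5841) = 7.097828 + 162.758766 = 169.856594

169.8566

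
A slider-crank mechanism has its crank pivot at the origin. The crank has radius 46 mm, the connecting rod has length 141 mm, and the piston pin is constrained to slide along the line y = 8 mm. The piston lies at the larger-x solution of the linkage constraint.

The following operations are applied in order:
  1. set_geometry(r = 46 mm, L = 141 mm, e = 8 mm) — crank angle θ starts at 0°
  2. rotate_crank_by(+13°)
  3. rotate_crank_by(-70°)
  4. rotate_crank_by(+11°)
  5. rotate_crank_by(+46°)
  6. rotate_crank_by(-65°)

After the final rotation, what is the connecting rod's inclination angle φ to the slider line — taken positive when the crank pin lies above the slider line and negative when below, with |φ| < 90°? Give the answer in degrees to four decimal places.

-20.6349

set_geometry: r = 46 mm, L = 141 mm, e = 8 mm; θ ← 0°
rotate_crank_by(+13°): θ ← 0° +13° = 13°
rotate_crank_by(-70°): θ ← 13° -70° = -57°
rotate_crank_by(+11°): θ ← -57° +11° = -46°
rotate_crank_by(+46°): θ ← -46° +46° = 0°
rotate_crank_by(-65°): θ ← 0° -65° = -65°
crank pin P = (r cos θ, r sin θ) = (19.440440, -41.690158)
h = r sin θ − e = -41.690158 − 8 = -49.690158
sin φ = h / L = -49.690158 / 141 = -0.35241247
φ = arcsin(-0.35241247) = -20.634944°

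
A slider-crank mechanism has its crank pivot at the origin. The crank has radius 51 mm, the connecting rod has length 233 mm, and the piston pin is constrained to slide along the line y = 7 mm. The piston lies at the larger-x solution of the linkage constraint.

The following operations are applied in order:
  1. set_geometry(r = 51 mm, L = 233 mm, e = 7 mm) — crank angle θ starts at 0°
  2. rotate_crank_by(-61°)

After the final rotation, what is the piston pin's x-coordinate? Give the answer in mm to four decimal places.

set_geometry: r = 51 mm, L = 233 mm, e = 7 mm; θ ← 0°
rotate_crank_by(-61°): θ ← 0° -61° = -61°
crank pin P = (r cos θ, r sin θ) = (24.725291, -44.605605)
h = r sin θ − e = -44.605605 − 7 = -51.605605
x = r cos θ + √(L² − h²) = 24.725291 + √(54289.0 − 2663.1385) = 24.725291 + 227.213251 = 251.938542

251.9385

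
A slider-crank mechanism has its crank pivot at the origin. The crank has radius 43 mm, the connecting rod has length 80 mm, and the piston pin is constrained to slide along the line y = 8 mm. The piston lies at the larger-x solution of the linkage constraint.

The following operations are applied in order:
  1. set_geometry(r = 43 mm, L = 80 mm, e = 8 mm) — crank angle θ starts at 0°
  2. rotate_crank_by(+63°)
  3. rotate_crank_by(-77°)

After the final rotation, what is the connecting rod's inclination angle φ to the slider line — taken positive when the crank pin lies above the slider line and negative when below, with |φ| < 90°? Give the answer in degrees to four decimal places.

set_geometry: r = 43 mm, L = 80 mm, e = 8 mm; θ ← 0°
rotate_crank_by(+63°): θ ← 0° +63° = 63°
rotate_crank_by(-77°): θ ← 63° -77° = -14°
crank pin P = (r cos θ, r sin θ) = (41.722716, -10.402642)
h = r sin θ − e = -10.402642 − 8 = -18.402642
sin φ = h / L = -18.402642 / 80 = -0.23003302
φ = arcsin(-0.23003302) = -13.299016°

-13.2990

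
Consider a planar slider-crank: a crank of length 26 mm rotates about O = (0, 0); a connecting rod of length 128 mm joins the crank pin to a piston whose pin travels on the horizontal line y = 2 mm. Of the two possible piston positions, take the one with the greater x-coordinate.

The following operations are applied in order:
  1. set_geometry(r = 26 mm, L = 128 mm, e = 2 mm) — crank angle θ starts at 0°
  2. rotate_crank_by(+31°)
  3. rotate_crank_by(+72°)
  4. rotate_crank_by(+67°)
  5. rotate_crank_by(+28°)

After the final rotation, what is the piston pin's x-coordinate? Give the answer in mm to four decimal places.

set_geometry: r = 26 mm, L = 128 mm, e = 2 mm; θ ← 0°
rotate_crank_by(+31°): θ ← 0° +31° = 31°
rotate_crank_by(+72°): θ ← 31° +72° = 103°
rotate_crank_by(+67°): θ ← 103° +67° = 170°
rotate_crank_by(+28°): θ ← 170° +28° = 198°
crank pin P = (r cos θ, r sin θ) = (-24.727469, -8.034442)
h = r sin θ − e = -8.034442 − 2 = -10.034442
x = r cos θ + √(L² − h²) = -24.727469 + √(16384.0 − 100.6900) = -24.727469 + 127.606073 = 102.878604

102.8786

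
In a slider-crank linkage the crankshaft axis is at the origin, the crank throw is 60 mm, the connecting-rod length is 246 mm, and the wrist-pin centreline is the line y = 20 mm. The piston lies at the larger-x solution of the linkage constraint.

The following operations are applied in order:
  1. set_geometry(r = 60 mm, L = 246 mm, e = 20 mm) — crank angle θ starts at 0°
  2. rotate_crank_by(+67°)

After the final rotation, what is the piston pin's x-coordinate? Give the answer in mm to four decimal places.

266.9081

set_geometry: r = 60 mm, L = 246 mm, e = 20 mm; θ ← 0°
rotate_crank_by(+67°): θ ← 0° +67° = 67°
crank pin P = (r cos θ, r sin θ) = (23.443868, 55.230291)
h = r sin θ − e = 55.230291 − 20 = 35.230291
x = r cos θ + √(L² − h²) = 23.443868 + √(60516.0 − 1241.1734) = 23.443868 + 243.464220 = 266.908088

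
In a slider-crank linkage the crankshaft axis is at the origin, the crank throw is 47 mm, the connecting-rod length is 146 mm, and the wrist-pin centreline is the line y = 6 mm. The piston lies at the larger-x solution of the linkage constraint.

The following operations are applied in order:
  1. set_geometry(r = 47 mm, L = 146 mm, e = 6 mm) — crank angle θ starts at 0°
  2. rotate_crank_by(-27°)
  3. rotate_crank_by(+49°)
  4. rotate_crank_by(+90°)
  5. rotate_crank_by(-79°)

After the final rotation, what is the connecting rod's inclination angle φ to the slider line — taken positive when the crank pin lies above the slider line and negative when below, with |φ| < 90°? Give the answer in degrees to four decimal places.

set_geometry: r = 47 mm, L = 146 mm, e = 6 mm; θ ← 0°
rotate_crank_by(-27°): θ ← 0° -27° = -27°
rotate_crank_by(+49°): θ ← -27° +49° = 22°
rotate_crank_by(+90°): θ ← 22° +90° = 112°
rotate_crank_by(-79°): θ ← 112° -79° = 33°
crank pin P = (r cos θ, r sin θ) = (39.417517, 25.598035)
h = r sin θ − e = 25.598035 − 6 = 19.598035
sin φ = h / L = 19.598035 / 146 = 0.13423311
φ = arcsin(0.13423311) = 7.714277°

7.7143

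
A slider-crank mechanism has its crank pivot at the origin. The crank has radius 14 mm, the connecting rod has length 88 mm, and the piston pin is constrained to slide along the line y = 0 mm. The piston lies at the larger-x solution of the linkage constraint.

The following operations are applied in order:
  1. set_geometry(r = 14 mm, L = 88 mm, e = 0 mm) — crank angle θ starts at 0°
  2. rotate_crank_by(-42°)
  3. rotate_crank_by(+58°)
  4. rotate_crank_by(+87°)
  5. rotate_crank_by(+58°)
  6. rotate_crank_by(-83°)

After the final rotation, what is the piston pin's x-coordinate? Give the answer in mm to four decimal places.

89.8387

set_geometry: r = 14 mm, L = 88 mm, e = 0 mm; θ ← 0°
rotate_crank_by(-42°): θ ← 0° -42° = -42°
rotate_crank_by(+58°): θ ← -42° +58° = 16°
rotate_crank_by(+87°): θ ← 16° +87° = 103°
rotate_crank_by(+58°): θ ← 103° +58° = 161°
rotate_crank_by(-83°): θ ← 161° -83° = 78°
crank pin P = (r cos θ, r sin θ) = (2.910764, 13.694066)
h = r sin θ − e = 13.694066 − 0 = 13.694066
x = r cos θ + √(L² − h²) = 2.910764 + √(7744.0 − 187.5275) = 2.910764 + 86.927973 = 89.838737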